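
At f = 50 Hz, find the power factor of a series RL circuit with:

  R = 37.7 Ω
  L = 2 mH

Step 1 — Angular frequency: ω = 2π·f = 2π·50 = 314.2 rad/s.
Step 2 — Component impedances:
  R: Z = R = 37.7 Ω
  L: Z = jωL = j·314.2·0.002 = 0 + j0.6283 Ω
Step 3 — Series combination: Z_total = R + L = 37.7 + j0.6283 Ω = 37.71∠1.0° Ω.
Step 4 — Power factor: PF = cos(φ) = Re(Z)/|Z| = 37.7/37.705 = 0.9999.
Step 5 — Type: Im(Z) = 0.6283 ⇒ lagging (phase φ = 1.0°).

PF = 0.9999 (lagging, φ = 1.0°)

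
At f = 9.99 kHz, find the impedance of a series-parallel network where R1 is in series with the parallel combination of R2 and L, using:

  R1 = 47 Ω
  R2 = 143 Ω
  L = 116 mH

Step 1 — Angular frequency: ω = 2π·f = 2π·9990 = 6.277e+04 rad/s.
Step 2 — Component impedances:
  R1: Z = R = 47 Ω
  R2: Z = R = 143 Ω
  L: Z = jωL = j·6.277e+04·0.116 = 0 + j7281 Ω
Step 3 — Parallel branch: R2 || L = 1/(1/R2 + 1/L) = 142.9 + j2.807 Ω.
Step 4 — Series with R1: Z_total = R1 + (R2 || L) = 189.9 + j2.807 Ω = 190∠0.8° Ω.

Z = 189.9 + j2.807 Ω = 190∠0.8° Ω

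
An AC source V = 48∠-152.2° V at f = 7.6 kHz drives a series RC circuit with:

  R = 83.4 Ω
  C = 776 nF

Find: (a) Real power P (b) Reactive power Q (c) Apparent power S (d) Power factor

Step 1 — Angular frequency: ω = 2π·f = 2π·7600 = 4.775e+04 rad/s.
Step 2 — Component impedances:
  R: Z = R = 83.4 Ω
  C: Z = 1/(jωC) = -j/(ω·C) = 0 - j26.99 Ω
Step 3 — Series combination: Z_total = R + C = 83.4 - j26.99 Ω = 87.66∠-17.9° Ω.
Step 4 — Source phasor: V = 48∠-152.2° V = -42.46 - j22.39 V.
Step 5 — Current: I = V / Z = -0.3822 - j0.3921 A = 0.5476∠-134.3° A.
Step 6 — Complex power: S = V·I* = 25.01 - j8.092 VA.
Step 7 — Real power: P = Re(S) = 25.01 W.
Step 8 — Reactive power: Q = Im(S) = -8.092 VAR.
Step 9 — Apparent power: |S| = 26.28 VA.
Step 10 — Power factor: PF = P/|S| = 0.9514 (leading).

(a) P = 25.01 W  (b) Q = -8.092 VAR  (c) S = 26.28 VA  (d) PF = 0.9514 (leading)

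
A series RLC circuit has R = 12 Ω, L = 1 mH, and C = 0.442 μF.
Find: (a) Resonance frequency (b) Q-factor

Step 1 — Resonance condition Im(Z)=0 gives ω₀ = 1/√(LC).
Step 2 — ω₀ = 1/√(0.001·4.42e-07) = 4.757e+04 rad/s.
Step 3 — f₀ = ω₀/(2π) = 7570 Hz.
Step 4 — Series Q: Q = ω₀L/R = 4.757e+04·0.001/12 = 3.964.

(a) f₀ = 7570 Hz  (b) Q = 3.964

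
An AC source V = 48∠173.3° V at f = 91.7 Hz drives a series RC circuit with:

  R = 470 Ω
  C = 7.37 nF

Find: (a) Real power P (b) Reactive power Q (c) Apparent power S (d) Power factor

Step 1 — Angular frequency: ω = 2π·f = 2π·91.7 = 576.2 rad/s.
Step 2 — Component impedances:
  R: Z = R = 470 Ω
  C: Z = 1/(jωC) = -j/(ω·C) = 0 - j2.355e+05 Ω
Step 3 — Series combination: Z_total = R + C = 470 - j2.355e+05 Ω = 2.355e+05∠-89.9° Ω.
Step 4 — Source phasor: V = 48∠173.3° V = -47.67 + j5.6 V.
Step 5 — Current: I = V / Z = -2.418e-05 - j0.0002024 A = 0.0002038∠-96.8° A.
Step 6 — Complex power: S = V·I* = 1.953e-05 - j0.009784 VA.
Step 7 — Real power: P = Re(S) = 1.953e-05 W.
Step 8 — Reactive power: Q = Im(S) = -0.009784 VAR.
Step 9 — Apparent power: |S| = 0.009784 VA.
Step 10 — Power factor: PF = P/|S| = 0.001996 (leading).

(a) P = 1.953e-05 W  (b) Q = -0.009784 VAR  (c) S = 0.009784 VA  (d) PF = 0.001996 (leading)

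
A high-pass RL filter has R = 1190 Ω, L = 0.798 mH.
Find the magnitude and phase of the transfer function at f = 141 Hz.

Step 1 — Angular frequency: ω = 2π·141 = 885.9 rad/s.
Step 2 — Transfer function: H(jω) = jωL/(R + jωL).
Step 3 — Numerator jωL = j·0.707; denominator R + jωL = 1190 + j0.707.
Step 4 — H = 3.529e-07 + j0.0005941.
Step 5 — Magnitude: |H| = 0.0005941 (-64.5 dB); phase: φ = 90.0°.

|H| = 0.0005941 (-64.5 dB), φ = 90.0°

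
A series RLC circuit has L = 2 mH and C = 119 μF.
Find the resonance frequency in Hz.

Step 1 — Resonance condition Im(Z)=0 gives ω₀ = 1/√(LC).
Step 2 — ω₀ = 1/√(0.002·0.000119) = 2050 rad/s.
Step 3 — f₀ = ω₀/(2π) = 326.2 Hz.

f₀ = 326.2 Hz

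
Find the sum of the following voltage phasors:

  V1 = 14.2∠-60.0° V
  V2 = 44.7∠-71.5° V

Step 1 — Convert each phasor to rectangular form:
  V1 = 14.2·(cos(-60.0°) + j·sin(-60.0°)) = 7.1 - j12.3 V
  V2 = 44.7·(cos(-71.5°) + j·sin(-71.5°)) = 14.18 - j42.39 V
Step 2 — Sum components: V_total = 21.28 - j54.69 V.
Step 3 — Convert to polar: |V_total| = 58.68 V, ∠V_total = -68.7°.

V_total = 58.68∠-68.7° V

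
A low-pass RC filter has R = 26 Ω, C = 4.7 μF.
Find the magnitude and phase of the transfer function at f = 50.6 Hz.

Step 1 — Angular frequency: ω = 2π·50.6 = 317.9 rad/s.
Step 2 — Transfer function: H(jω) = 1/(1 + jωRC).
Step 3 — Denominator: 1 + jωRC = 1 + j·317.9·26·4.7e-06 = 1 + j0.03885.
Step 4 — H = 0.9985 - j0.03879.
Step 5 — Magnitude: |H| = 0.9992 (-0.0 dB); phase: φ = -2.2°.

|H| = 0.9992 (-0.0 dB), φ = -2.2°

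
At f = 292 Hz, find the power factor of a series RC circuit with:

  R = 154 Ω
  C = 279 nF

Step 1 — Angular frequency: ω = 2π·f = 2π·292 = 1835 rad/s.
Step 2 — Component impedances:
  R: Z = R = 154 Ω
  C: Z = 1/(jωC) = -j/(ω·C) = 0 - j1954 Ω
Step 3 — Series combination: Z_total = R + C = 154 - j1954 Ω = 1960∠-85.5° Ω.
Step 4 — Power factor: PF = cos(φ) = Re(Z)/|Z| = 154/1959.6 = 0.07859.
Step 5 — Type: Im(Z) = -1954 ⇒ leading (phase φ = -85.5°).

PF = 0.07859 (leading, φ = -85.5°)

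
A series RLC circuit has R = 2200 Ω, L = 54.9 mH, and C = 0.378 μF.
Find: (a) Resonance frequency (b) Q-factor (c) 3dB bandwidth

Step 1 — Resonance condition Im(Z)=0 gives ω₀ = 1/√(LC).
Step 2 — ω₀ = 1/√(0.0549·3.78e-07) = 6942 rad/s.
Step 3 — f₀ = ω₀/(2π) = 1105 Hz.
Step 4 — Series Q: Q = ω₀L/R = 6942·0.0549/2200 = 0.1732.
Step 5 — 3dB bandwidth: Δω = ω₀/Q = 4.007e+04 rad/s; BW = Δω/(2π) = 6378 Hz.

(a) f₀ = 1105 Hz  (b) Q = 0.1732  (c) BW = 6378 Hz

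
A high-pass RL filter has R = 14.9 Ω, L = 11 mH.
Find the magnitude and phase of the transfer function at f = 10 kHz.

Step 1 — Angular frequency: ω = 2π·1e+04 = 6.283e+04 rad/s.
Step 2 — Transfer function: H(jω) = jωL/(R + jωL).
Step 3 — Numerator jωL = j·691.2; denominator R + jωL = 14.9 + j691.2.
Step 4 — H = 0.9995 + j0.02155.
Step 5 — Magnitude: |H| = 0.9998 (-0.0 dB); phase: φ = 1.2°.

|H| = 0.9998 (-0.0 dB), φ = 1.2°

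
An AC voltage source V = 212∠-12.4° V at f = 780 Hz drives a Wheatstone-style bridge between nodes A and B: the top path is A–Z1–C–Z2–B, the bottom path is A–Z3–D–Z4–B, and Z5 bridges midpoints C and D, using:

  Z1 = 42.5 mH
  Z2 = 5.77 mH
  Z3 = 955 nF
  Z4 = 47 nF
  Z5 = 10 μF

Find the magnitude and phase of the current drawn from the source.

Step 1 — Angular frequency: ω = 2π·f = 2π·780 = 4901 rad/s.
Step 2 — Component impedances:
  Z1: Z = jωL = j·4901·0.0425 = 0 + j208.3 Ω
  Z2: Z = jωL = j·4901·0.00577 = 0 + j28.28 Ω
  Z3: Z = 1/(jωC) = -j/(ω·C) = 0 - j213.7 Ω
  Z4: Z = 1/(jωC) = -j/(ω·C) = 0 - j4341 Ω
  Z5: Z = 1/(jωC) = -j/(ω·C) = 0 - j20.4 Ω
Step 3 — Bridge requires nodal analysis (the Z5 bridge couples midpoints C and D, so the two paths cannot be reduced to a simple series/parallel combination). Setting node B to ground and injecting 1 A at node A, the 3-node admittance system at A, C, D solves to V_A = Z_AB = 0 + j1928 Ω = 1928∠90.0° Ω.
Step 4 — Source phasor: V = 212∠-12.4° V = 207.1 - j45.52 V.
Step 5 — Ohm's law: I = V / Z_total = (207.1 - j45.52) / (0 + j1928) = -0.02361 - j0.1074 A.
Step 6 — Convert to polar: |I| = 0.1099 A, ∠I = -102.4°.

I = 0.1099∠-102.4° A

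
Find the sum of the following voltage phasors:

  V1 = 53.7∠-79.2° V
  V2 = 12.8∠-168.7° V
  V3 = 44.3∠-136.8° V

Step 1 — Convert each phasor to rectangular form:
  V1 = 53.7·(cos(-79.2°) + j·sin(-79.2°)) = 10.06 - j52.75 V
  V2 = 12.8·(cos(-168.7°) + j·sin(-168.7°)) = -12.55 - j2.508 V
  V3 = 44.3·(cos(-136.8°) + j·sin(-136.8°)) = -32.29 - j30.33 V
Step 2 — Sum components: V_total = -34.78 - j85.58 V.
Step 3 — Convert to polar: |V_total| = 92.38 V, ∠V_total = -112.1°.

V_total = 92.38∠-112.1° V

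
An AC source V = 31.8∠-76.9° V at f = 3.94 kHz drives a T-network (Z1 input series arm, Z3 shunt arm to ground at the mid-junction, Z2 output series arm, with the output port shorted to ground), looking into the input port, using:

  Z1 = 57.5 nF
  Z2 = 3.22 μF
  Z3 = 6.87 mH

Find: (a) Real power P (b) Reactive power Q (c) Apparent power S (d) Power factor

Step 1 — Angular frequency: ω = 2π·f = 2π·3940 = 2.476e+04 rad/s.
Step 2 — Component impedances:
  Z1: Z = 1/(jωC) = -j/(ω·C) = 0 - j702.5 Ω
  Z2: Z = 1/(jωC) = -j/(ω·C) = 0 - j12.54 Ω
  Z3: Z = jωL = j·2.476e+04·0.00687 = 0 + j170.1 Ω
Step 3 — With the output port shorted to ground, the output series arm Z2 runs from the junction to ground; the shunt arm Z3 also runs from the junction to ground. They appear in parallel: Z3 || Z2 = 0 - j13.54 Ω.
Step 4 — Series with input arm Z1: Z_in = Z1 + (Z3 || Z2) = 0 - j716.1 Ω = 716.1∠-90.0° Ω.
Step 5 — Source phasor: V = 31.8∠-76.9° V = 7.208 - j30.97 V.
Step 6 — Current: I = V / Z = 0.04325 + j0.01007 A = 0.04441∠13.1° A.
Step 7 — Complex power: S = V·I* = 0 - j1.412 VA.
Step 8 — Real power: P = Re(S) = 0 W.
Step 9 — Reactive power: Q = Im(S) = -1.412 VAR.
Step 10 — Apparent power: |S| = 1.412 VA.
Step 11 — Power factor: PF = P/|S| = 0 (leading).

(a) P = 0 W  (b) Q = -1.412 VAR  (c) S = 1.412 VA  (d) PF = 0 (leading)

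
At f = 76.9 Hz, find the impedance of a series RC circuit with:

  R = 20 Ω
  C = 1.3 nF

Step 1 — Angular frequency: ω = 2π·f = 2π·76.9 = 483.2 rad/s.
Step 2 — Component impedances:
  R: Z = R = 20 Ω
  C: Z = 1/(jωC) = -j/(ω·C) = 0 - j1.592e+06 Ω
Step 3 — Series combination: Z_total = R + C = 20 - j1.592e+06 Ω = 1.592e+06∠-90.0° Ω.

Z = 20 - j1.592e+06 Ω = 1.592e+06∠-90.0° Ω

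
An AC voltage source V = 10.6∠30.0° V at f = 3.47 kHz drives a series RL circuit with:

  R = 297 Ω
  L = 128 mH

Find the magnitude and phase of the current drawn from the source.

Step 1 — Angular frequency: ω = 2π·f = 2π·3470 = 2.18e+04 rad/s.
Step 2 — Component impedances:
  R: Z = R = 297 Ω
  L: Z = jωL = j·2.18e+04·0.128 = 0 + j2791 Ω
Step 3 — Series combination: Z_total = R + L = 297 + j2791 Ω = 2806∠83.9° Ω.
Step 4 — Source phasor: V = 10.6∠30.0° V = 9.18 + j5.3 V.
Step 5 — Ohm's law: I = V / Z_total = (9.18 + j5.3) / (297 + j2791) = 0.002224 - j0.003053 A.
Step 6 — Convert to polar: |I| = 0.003777 A, ∠I = -53.9°.

I = 0.003777∠-53.9° A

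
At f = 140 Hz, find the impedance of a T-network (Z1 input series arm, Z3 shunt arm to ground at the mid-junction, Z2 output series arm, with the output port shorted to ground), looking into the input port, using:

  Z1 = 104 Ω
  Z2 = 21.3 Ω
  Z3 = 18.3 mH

Step 1 — Angular frequency: ω = 2π·f = 2π·140 = 879.6 rad/s.
Step 2 — Component impedances:
  Z1: Z = R = 104 Ω
  Z2: Z = R = 21.3 Ω
  Z3: Z = jωL = j·879.6·0.0183 = 0 + j16.1 Ω
Step 3 — With the output port shorted to ground, the output series arm Z2 runs from the junction to ground; the shunt arm Z3 also runs from the junction to ground. They appear in parallel: Z3 || Z2 = 7.743 + j10.25 Ω.
Step 4 — Series with input arm Z1: Z_in = Z1 + (Z3 || Z2) = 111.7 + j10.25 Ω = 112.2∠5.2° Ω.

Z = 111.7 + j10.25 Ω = 112.2∠5.2° Ω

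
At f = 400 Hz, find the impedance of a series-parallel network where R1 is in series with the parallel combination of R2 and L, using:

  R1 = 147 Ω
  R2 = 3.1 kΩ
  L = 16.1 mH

Step 1 — Angular frequency: ω = 2π·f = 2π·400 = 2513 rad/s.
Step 2 — Component impedances:
  R1: Z = R = 147 Ω
  R2: Z = R = 3100 Ω
  L: Z = jωL = j·2513·0.0161 = 0 + j40.46 Ω
Step 3 — Parallel branch: R2 || L = 1/(1/R2 + 1/L) = 0.5281 + j40.46 Ω.
Step 4 — Series with R1: Z_total = R1 + (R2 || L) = 147.5 + j40.46 Ω = 153∠15.3° Ω.

Z = 147.5 + j40.46 Ω = 153∠15.3° Ω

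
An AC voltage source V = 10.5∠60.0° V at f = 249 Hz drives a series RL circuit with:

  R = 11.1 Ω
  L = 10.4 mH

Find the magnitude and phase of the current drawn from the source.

Step 1 — Angular frequency: ω = 2π·f = 2π·249 = 1565 rad/s.
Step 2 — Component impedances:
  R: Z = R = 11.1 Ω
  L: Z = jωL = j·1565·0.0104 = 0 + j16.27 Ω
Step 3 — Series combination: Z_total = R + L = 11.1 + j16.27 Ω = 19.7∠55.7° Ω.
Step 4 — Source phasor: V = 10.5∠60.0° V = 5.25 + j9.093 V.
Step 5 — Ohm's law: I = V / Z_total = (5.25 + j9.093) / (11.1 + j16.27) = 0.5316 + j0.03999 A.
Step 6 — Convert to polar: |I| = 0.5331 A, ∠I = 4.3°.

I = 0.5331∠4.3° A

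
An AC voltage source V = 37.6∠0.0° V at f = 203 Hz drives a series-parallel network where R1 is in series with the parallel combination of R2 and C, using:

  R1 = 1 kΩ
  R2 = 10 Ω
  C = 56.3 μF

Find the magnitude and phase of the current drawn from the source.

Step 1 — Angular frequency: ω = 2π·f = 2π·203 = 1275 rad/s.
Step 2 — Component impedances:
  R1: Z = R = 1000 Ω
  R2: Z = R = 10 Ω
  C: Z = 1/(jωC) = -j/(ω·C) = 0 - j13.93 Ω
Step 3 — Parallel branch: R2 || C = 1/(1/R2 + 1/C) = 6.598 - j4.738 Ω.
Step 4 — Series with R1: Z_total = R1 + (R2 || C) = 1007 - j4.738 Ω = 1007∠-0.3° Ω.
Step 5 — Source phasor: V = 37.6∠0.0° V = 37.6 V.
Step 6 — Ohm's law: I = V / Z_total = (37.6) / (1007 - j4.738) = 0.03735 + j0.0001758 A.
Step 7 — Convert to polar: |I| = 0.03735 A, ∠I = 0.3°.

I = 0.03735∠0.3° A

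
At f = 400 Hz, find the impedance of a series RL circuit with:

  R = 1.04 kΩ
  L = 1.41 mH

Step 1 — Angular frequency: ω = 2π·f = 2π·400 = 2513 rad/s.
Step 2 — Component impedances:
  R: Z = R = 1040 Ω
  L: Z = jωL = j·2513·0.00141 = 0 + j3.544 Ω
Step 3 — Series combination: Z_total = R + L = 1040 + j3.544 Ω = 1040∠0.2° Ω.

Z = 1040 + j3.544 Ω = 1040∠0.2° Ω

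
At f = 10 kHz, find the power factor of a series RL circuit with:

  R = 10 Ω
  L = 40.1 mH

Step 1 — Angular frequency: ω = 2π·f = 2π·1e+04 = 6.283e+04 rad/s.
Step 2 — Component impedances:
  R: Z = R = 10 Ω
  L: Z = jωL = j·6.283e+04·0.0401 = 0 + j2520 Ω
Step 3 — Series combination: Z_total = R + L = 10 + j2520 Ω = 2520∠89.8° Ω.
Step 4 — Power factor: PF = cos(φ) = Re(Z)/|Z| = 10/2519.6 = 0.003969.
Step 5 — Type: Im(Z) = 2520 ⇒ lagging (phase φ = 89.8°).

PF = 0.003969 (lagging, φ = 89.8°)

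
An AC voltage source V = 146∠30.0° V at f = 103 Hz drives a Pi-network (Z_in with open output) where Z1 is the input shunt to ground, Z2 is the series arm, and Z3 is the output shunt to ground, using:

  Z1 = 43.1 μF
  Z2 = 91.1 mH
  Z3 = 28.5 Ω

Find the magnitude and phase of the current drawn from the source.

Step 1 — Angular frequency: ω = 2π·f = 2π·103 = 647.2 rad/s.
Step 2 — Component impedances:
  Z1: Z = 1/(jωC) = -j/(ω·C) = 0 - j35.85 Ω
  Z2: Z = jωL = j·647.2·0.0911 = 0 + j58.96 Ω
  Z3: Z = R = 28.5 Ω
Step 3 — With open output, the series arm Z2 and the output shunt Z3 appear in series to ground: Z2 + Z3 = 28.5 + j58.96 Ω.
Step 4 — Parallel with input shunt Z1: Z_in = Z1 || (Z2 + Z3) = 27.21 - j57.91 Ω = 63.99∠-64.8° Ω.
Step 5 — Source phasor: V = 146∠30.0° V = 126.4 + j73 V.
Step 6 — Ohm's law: I = V / Z_total = (126.4 + j73) / (27.21 - j57.91) = -0.1922 + j2.274 A.
Step 7 — Convert to polar: |I| = 2.282 A, ∠I = 94.8°.

I = 2.282∠94.8° A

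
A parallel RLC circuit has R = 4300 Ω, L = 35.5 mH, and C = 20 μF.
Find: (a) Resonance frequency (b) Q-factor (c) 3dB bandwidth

Step 1 — Resonance: ω₀ = 1/√(LC) = 1/√(0.0355·2e-05) = 1187 rad/s.
Step 2 — f₀ = ω₀/(2π) = 188.9 Hz.
Step 3 — Parallel Q: Q = R/(ω₀L) = 4300/(1187·0.0355) = 102.1.
Step 4 — Bandwidth: Δω = ω₀/Q = 11.63 rad/s; BW = Δω/(2π) = 1.851 Hz.

(a) f₀ = 188.9 Hz  (b) Q = 102.1  (c) BW = 1.851 Hz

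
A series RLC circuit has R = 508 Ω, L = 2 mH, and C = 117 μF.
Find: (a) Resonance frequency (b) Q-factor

Step 1 — Resonance condition Im(Z)=0 gives ω₀ = 1/√(LC).
Step 2 — ω₀ = 1/√(0.002·0.000117) = 2067 rad/s.
Step 3 — f₀ = ω₀/(2π) = 329 Hz.
Step 4 — Series Q: Q = ω₀L/R = 2067·0.002/508 = 0.008139.

(a) f₀ = 329 Hz  (b) Q = 0.008139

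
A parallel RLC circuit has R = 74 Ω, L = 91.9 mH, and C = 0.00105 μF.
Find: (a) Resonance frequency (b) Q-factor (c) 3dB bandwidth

Step 1 — Resonance: ω₀ = 1/√(LC) = 1/√(0.0919·1.05e-09) = 1.018e+05 rad/s.
Step 2 — f₀ = ω₀/(2π) = 1.62e+04 Hz.
Step 3 — Parallel Q: Q = R/(ω₀L) = 74/(1.018e+05·0.0919) = 0.00791.
Step 4 — Bandwidth: Δω = ω₀/Q = 1.287e+07 rad/s; BW = Δω/(2π) = 2.048e+06 Hz.

(a) f₀ = 1.62e+04 Hz  (b) Q = 0.00791  (c) BW = 2.048e+06 Hz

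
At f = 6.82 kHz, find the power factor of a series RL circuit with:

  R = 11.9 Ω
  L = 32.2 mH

Step 1 — Angular frequency: ω = 2π·f = 2π·6820 = 4.285e+04 rad/s.
Step 2 — Component impedances:
  R: Z = R = 11.9 Ω
  L: Z = jωL = j·4.285e+04·0.0322 = 0 + j1380 Ω
Step 3 — Series combination: Z_total = R + L = 11.9 + j1380 Ω = 1380∠89.5° Ω.
Step 4 — Power factor: PF = cos(φ) = Re(Z)/|Z| = 11.9/1379.9 = 0.008624.
Step 5 — Type: Im(Z) = 1380 ⇒ lagging (phase φ = 89.5°).

PF = 0.008624 (lagging, φ = 89.5°)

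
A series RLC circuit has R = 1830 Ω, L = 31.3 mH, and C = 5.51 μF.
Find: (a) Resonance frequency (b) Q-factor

Step 1 — Resonance condition Im(Z)=0 gives ω₀ = 1/√(LC).
Step 2 — ω₀ = 1/√(0.0313·5.51e-06) = 2408 rad/s.
Step 3 — f₀ = ω₀/(2π) = 383.2 Hz.
Step 4 — Series Q: Q = ω₀L/R = 2408·0.0313/1830 = 0.04119.

(a) f₀ = 383.2 Hz  (b) Q = 0.04119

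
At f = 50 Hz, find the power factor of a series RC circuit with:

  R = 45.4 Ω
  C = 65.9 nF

Step 1 — Angular frequency: ω = 2π·f = 2π·50 = 314.2 rad/s.
Step 2 — Component impedances:
  R: Z = R = 45.4 Ω
  C: Z = 1/(jωC) = -j/(ω·C) = 0 - j4.83e+04 Ω
Step 3 — Series combination: Z_total = R + C = 45.4 - j4.83e+04 Ω = 4.83e+04∠-89.9° Ω.
Step 4 — Power factor: PF = cos(φ) = Re(Z)/|Z| = 45.4/48302 = 0.0009399.
Step 5 — Type: Im(Z) = -4.83e+04 ⇒ leading (phase φ = -89.9°).

PF = 0.0009399 (leading, φ = -89.9°)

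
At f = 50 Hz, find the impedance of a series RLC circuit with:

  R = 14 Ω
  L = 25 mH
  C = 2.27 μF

Step 1 — Angular frequency: ω = 2π·f = 2π·50 = 314.2 rad/s.
Step 2 — Component impedances:
  R: Z = R = 14 Ω
  L: Z = jωL = j·314.2·0.025 = 0 + j7.854 Ω
  C: Z = 1/(jωC) = -j/(ω·C) = 0 - j1402 Ω
Step 3 — Series combination: Z_total = R + L + C = 14 - j1394 Ω = 1394∠-89.4° Ω.

Z = 14 - j1394 Ω = 1394∠-89.4° Ω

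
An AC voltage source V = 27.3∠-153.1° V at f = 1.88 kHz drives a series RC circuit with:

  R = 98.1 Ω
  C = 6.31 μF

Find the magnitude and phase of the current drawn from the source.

Step 1 — Angular frequency: ω = 2π·f = 2π·1880 = 1.181e+04 rad/s.
Step 2 — Component impedances:
  R: Z = R = 98.1 Ω
  C: Z = 1/(jωC) = -j/(ω·C) = 0 - j13.42 Ω
Step 3 — Series combination: Z_total = R + C = 98.1 - j13.42 Ω = 99.01∠-7.8° Ω.
Step 4 — Source phasor: V = 27.3∠-153.1° V = -24.35 - j12.35 V.
Step 5 — Ohm's law: I = V / Z_total = (-24.35 - j12.35) / (98.1 - j13.42) = -0.2267 - j0.1569 A.
Step 6 — Convert to polar: |I| = 0.2757 A, ∠I = -145.3°.

I = 0.2757∠-145.3° A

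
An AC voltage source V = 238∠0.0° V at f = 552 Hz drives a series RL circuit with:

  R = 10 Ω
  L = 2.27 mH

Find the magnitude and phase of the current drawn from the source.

Step 1 — Angular frequency: ω = 2π·f = 2π·552 = 3468 rad/s.
Step 2 — Component impedances:
  R: Z = R = 10 Ω
  L: Z = jωL = j·3468·0.00227 = 0 + j7.873 Ω
Step 3 — Series combination: Z_total = R + L = 10 + j7.873 Ω = 12.73∠38.2° Ω.
Step 4 — Source phasor: V = 238∠0.0° V = 238 V.
Step 5 — Ohm's law: I = V / Z_total = (238) / (10 + j7.873) = 14.69 - j11.57 A.
Step 6 — Convert to polar: |I| = 18.7 A, ∠I = -38.2°.

I = 18.7∠-38.2° A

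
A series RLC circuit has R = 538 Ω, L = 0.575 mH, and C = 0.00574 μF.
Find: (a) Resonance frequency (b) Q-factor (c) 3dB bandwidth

Step 1 — Resonance: ω₀ = 1/√(LC) = 1/√(0.000575·5.74e-09) = 5.504e+05 rad/s.
Step 2 — f₀ = ω₀/(2π) = 8.761e+04 Hz.
Step 3 — Series Q: Q = ω₀L/R = 5.504e+05·0.000575/538 = 0.5883.
Step 4 — Bandwidth: Δω = ω₀/Q = 9.357e+05 rad/s; BW = Δω/(2π) = 1.489e+05 Hz.

(a) f₀ = 8.761e+04 Hz  (b) Q = 0.5883  (c) BW = 1.489e+05 Hz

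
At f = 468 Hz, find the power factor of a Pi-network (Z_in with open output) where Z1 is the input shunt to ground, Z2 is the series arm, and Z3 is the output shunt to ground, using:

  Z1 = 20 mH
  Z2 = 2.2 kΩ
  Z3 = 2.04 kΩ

Step 1 — Angular frequency: ω = 2π·f = 2π·468 = 2941 rad/s.
Step 2 — Component impedances:
  Z1: Z = jωL = j·2941·0.02 = 0 + j58.81 Ω
  Z2: Z = R = 2200 Ω
  Z3: Z = R = 2040 Ω
Step 3 — With open output, the series arm Z2 and the output shunt Z3 appear in series to ground: Z2 + Z3 = 4240 Ω.
Step 4 — Parallel with input shunt Z1: Z_in = Z1 || (Z2 + Z3) = 0.8156 + j58.8 Ω = 58.8∠89.2° Ω.
Step 5 — Power factor: PF = cos(φ) = Re(Z)/|Z| = 0.8156/58.8 = 0.01387.
Step 6 — Type: Im(Z) = 58.8 ⇒ lagging (phase φ = 89.2°).

PF = 0.01387 (lagging, φ = 89.2°)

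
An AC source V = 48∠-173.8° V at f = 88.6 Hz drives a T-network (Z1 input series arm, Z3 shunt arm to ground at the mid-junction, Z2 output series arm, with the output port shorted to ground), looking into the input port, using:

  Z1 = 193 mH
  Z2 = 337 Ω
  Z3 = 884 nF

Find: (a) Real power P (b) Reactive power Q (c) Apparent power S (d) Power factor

Step 1 — Angular frequency: ω = 2π·f = 2π·88.6 = 556.7 rad/s.
Step 2 — Component impedances:
  Z1: Z = jωL = j·556.7·0.193 = 0 + j107.4 Ω
  Z2: Z = R = 337 Ω
  Z3: Z = 1/(jωC) = -j/(ω·C) = 0 - j2032 Ω
Step 3 — With the output port shorted to ground, the output series arm Z2 runs from the junction to ground; the shunt arm Z3 also runs from the junction to ground. They appear in parallel: Z3 || Z2 = 328 - j54.39 Ω.
Step 4 — Series with input arm Z1: Z_in = Z1 + (Z3 || Z2) = 328 + j53.05 Ω = 332.2∠9.2° Ω.
Step 5 — Source phasor: V = 48∠-173.8° V = -47.72 - j5.184 V.
Step 6 — Current: I = V / Z = -0.1443 + j0.00753 A = 0.1445∠177.0° A.
Step 7 — Complex power: S = V·I* = 6.846 + j1.107 VA.
Step 8 — Real power: P = Re(S) = 6.846 W.
Step 9 — Reactive power: Q = Im(S) = 1.107 VAR.
Step 10 — Apparent power: |S| = 6.935 VA.
Step 11 — Power factor: PF = P/|S| = 0.9872 (lagging).

(a) P = 6.846 W  (b) Q = 1.107 VAR  (c) S = 6.935 VA  (d) PF = 0.9872 (lagging)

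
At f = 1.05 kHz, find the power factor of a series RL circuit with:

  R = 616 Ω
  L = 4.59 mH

Step 1 — Angular frequency: ω = 2π·f = 2π·1050 = 6597 rad/s.
Step 2 — Component impedances:
  R: Z = R = 616 Ω
  L: Z = jωL = j·6597·0.00459 = 0 + j30.28 Ω
Step 3 — Series combination: Z_total = R + L = 616 + j30.28 Ω = 616.7∠2.8° Ω.
Step 4 — Power factor: PF = cos(φ) = Re(Z)/|Z| = 616/616.74 = 0.9988.
Step 5 — Type: Im(Z) = 30.28 ⇒ lagging (phase φ = 2.8°).

PF = 0.9988 (lagging, φ = 2.8°)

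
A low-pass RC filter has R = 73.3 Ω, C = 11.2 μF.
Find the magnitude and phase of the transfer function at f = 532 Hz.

Step 1 — Angular frequency: ω = 2π·532 = 3343 rad/s.
Step 2 — Transfer function: H(jω) = 1/(1 + jωRC).
Step 3 — Denominator: 1 + jωRC = 1 + j·3343·73.3·1.12e-05 = 1 + j2.744.
Step 4 — H = 0.1172 - j0.3217.
Step 5 — Magnitude: |H| = 0.3424 (-9.3 dB); phase: φ = -70.0°.

|H| = 0.3424 (-9.3 dB), φ = -70.0°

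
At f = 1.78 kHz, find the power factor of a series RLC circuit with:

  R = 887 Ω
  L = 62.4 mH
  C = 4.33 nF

Step 1 — Angular frequency: ω = 2π·f = 2π·1780 = 1.118e+04 rad/s.
Step 2 — Component impedances:
  R: Z = R = 887 Ω
  L: Z = jωL = j·1.118e+04·0.0624 = 0 + j697.9 Ω
  C: Z = 1/(jωC) = -j/(ω·C) = 0 - j2.065e+04 Ω
Step 3 — Series combination: Z_total = R + L + C = 887 - j1.995e+04 Ω = 1.997e+04∠-87.5° Ω.
Step 4 — Power factor: PF = cos(φ) = Re(Z)/|Z| = 887/19971 = 0.04441.
Step 5 — Type: Im(Z) = -1.995e+04 ⇒ leading (phase φ = -87.5°).

PF = 0.04441 (leading, φ = -87.5°)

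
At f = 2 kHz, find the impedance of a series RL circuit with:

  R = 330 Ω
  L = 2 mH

Step 1 — Angular frequency: ω = 2π·f = 2π·2000 = 1.257e+04 rad/s.
Step 2 — Component impedances:
  R: Z = R = 330 Ω
  L: Z = jωL = j·1.257e+04·0.002 = 0 + j25.13 Ω
Step 3 — Series combination: Z_total = R + L = 330 + j25.13 Ω = 331∠4.4° Ω.

Z = 330 + j25.13 Ω = 331∠4.4° Ω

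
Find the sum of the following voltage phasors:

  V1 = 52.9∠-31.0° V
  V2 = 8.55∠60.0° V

Step 1 — Convert each phasor to rectangular form:
  V1 = 52.9·(cos(-31.0°) + j·sin(-31.0°)) = 45.34 - j27.25 V
  V2 = 8.55·(cos(60.0°) + j·sin(60.0°)) = 4.275 + j7.405 V
Step 2 — Sum components: V_total = 49.62 - j19.84 V.
Step 3 — Convert to polar: |V_total| = 53.44 V, ∠V_total = -21.8°.

V_total = 53.44∠-21.8° V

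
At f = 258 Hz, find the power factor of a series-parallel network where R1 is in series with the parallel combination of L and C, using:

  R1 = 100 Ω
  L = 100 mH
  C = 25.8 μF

Step 1 — Angular frequency: ω = 2π·f = 2π·258 = 1621 rad/s.
Step 2 — Component impedances:
  R1: Z = R = 100 Ω
  L: Z = jωL = j·1621·0.1 = 0 + j162.1 Ω
  C: Z = 1/(jωC) = -j/(ω·C) = 0 - j23.91 Ω
Step 3 — Parallel branch: L || C = 1/(1/L + 1/C) = 0 - j28.05 Ω.
Step 4 — Series with R1: Z_total = R1 + (L || C) = 100 - j28.05 Ω = 103.9∠-15.7° Ω.
Step 5 — Power factor: PF = cos(φ) = Re(Z)/|Z| = 100/103.86 = 0.9628.
Step 6 — Type: Im(Z) = -28.05 ⇒ leading (phase φ = -15.7°).

PF = 0.9628 (leading, φ = -15.7°)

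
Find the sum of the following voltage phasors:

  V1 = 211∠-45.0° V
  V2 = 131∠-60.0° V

Step 1 — Convert each phasor to rectangular form:
  V1 = 211·(cos(-45.0°) + j·sin(-45.0°)) = 149.2 - j149.2 V
  V2 = 131·(cos(-60.0°) + j·sin(-60.0°)) = 65.5 - j113.4 V
Step 2 — Sum components: V_total = 214.7 - j262.6 V.
Step 3 — Convert to polar: |V_total| = 339.2 V, ∠V_total = -50.7°.

V_total = 339.2∠-50.7° V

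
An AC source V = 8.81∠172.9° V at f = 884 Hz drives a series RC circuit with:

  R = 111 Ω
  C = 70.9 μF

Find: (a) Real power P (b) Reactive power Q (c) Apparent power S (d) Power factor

Step 1 — Angular frequency: ω = 2π·f = 2π·884 = 5554 rad/s.
Step 2 — Component impedances:
  R: Z = R = 111 Ω
  C: Z = 1/(jωC) = -j/(ω·C) = 0 - j2.539 Ω
Step 3 — Series combination: Z_total = R + C = 111 - j2.539 Ω = 111∠-1.3° Ω.
Step 4 — Source phasor: V = 8.81∠172.9° V = -8.742 + j1.089 V.
Step 5 — Current: I = V / Z = -0.07894 + j0.008004 A = 0.07935∠174.2° A.
Step 6 — Complex power: S = V·I* = 0.6989 - j0.01599 VA.
Step 7 — Real power: P = Re(S) = 0.6989 W.
Step 8 — Reactive power: Q = Im(S) = -0.01599 VAR.
Step 9 — Apparent power: |S| = 0.6991 VA.
Step 10 — Power factor: PF = P/|S| = 0.9997 (leading).

(a) P = 0.6989 W  (b) Q = -0.01599 VAR  (c) S = 0.6991 VA  (d) PF = 0.9997 (leading)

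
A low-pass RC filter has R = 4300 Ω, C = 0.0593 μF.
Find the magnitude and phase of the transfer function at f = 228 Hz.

Step 1 — Angular frequency: ω = 2π·228 = 1433 rad/s.
Step 2 — Transfer function: H(jω) = 1/(1 + jωRC).
Step 3 — Denominator: 1 + jωRC = 1 + j·1433·4300·5.93e-08 = 1 + j0.3653.
Step 4 — H = 0.8823 - j0.3223.
Step 5 — Magnitude: |H| = 0.9393 (-0.5 dB); phase: φ = -20.1°.

|H| = 0.9393 (-0.5 dB), φ = -20.1°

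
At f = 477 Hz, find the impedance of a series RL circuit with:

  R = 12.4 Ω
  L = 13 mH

Step 1 — Angular frequency: ω = 2π·f = 2π·477 = 2997 rad/s.
Step 2 — Component impedances:
  R: Z = R = 12.4 Ω
  L: Z = jωL = j·2997·0.013 = 0 + j38.96 Ω
Step 3 — Series combination: Z_total = R + L = 12.4 + j38.96 Ω = 40.89∠72.3° Ω.

Z = 12.4 + j38.96 Ω = 40.89∠72.3° Ω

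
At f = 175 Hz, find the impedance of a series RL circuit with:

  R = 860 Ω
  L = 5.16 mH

Step 1 — Angular frequency: ω = 2π·f = 2π·175 = 1100 rad/s.
Step 2 — Component impedances:
  R: Z = R = 860 Ω
  L: Z = jωL = j·1100·0.00516 = 0 + j5.674 Ω
Step 3 — Series combination: Z_total = R + L = 860 + j5.674 Ω = 860∠0.4° Ω.

Z = 860 + j5.674 Ω = 860∠0.4° Ω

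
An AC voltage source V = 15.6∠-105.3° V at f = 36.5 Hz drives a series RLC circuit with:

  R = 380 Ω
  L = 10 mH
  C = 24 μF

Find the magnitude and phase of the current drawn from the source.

Step 1 — Angular frequency: ω = 2π·f = 2π·36.5 = 229.3 rad/s.
Step 2 — Component impedances:
  R: Z = R = 380 Ω
  L: Z = jωL = j·229.3·0.01 = 0 + j2.293 Ω
  C: Z = 1/(jωC) = -j/(ω·C) = 0 - j181.7 Ω
Step 3 — Series combination: Z_total = R + L + C = 380 - j179.4 Ω = 420.2∠-25.3° Ω.
Step 4 — Source phasor: V = 15.6∠-105.3° V = -4.116 - j15.05 V.
Step 5 — Ohm's law: I = V / Z_total = (-4.116 - j15.05) / (380 - j179.4) = 0.006428 - j0.03656 A.
Step 6 — Convert to polar: |I| = 0.03712 A, ∠I = -80.0°.

I = 0.03712∠-80.0° A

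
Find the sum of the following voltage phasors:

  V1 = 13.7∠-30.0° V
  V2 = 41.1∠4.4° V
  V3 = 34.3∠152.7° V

Step 1 — Convert each phasor to rectangular form:
  V1 = 13.7·(cos(-30.0°) + j·sin(-30.0°)) = 11.86 - j6.85 V
  V2 = 41.1·(cos(4.4°) + j·sin(4.4°)) = 40.98 + j3.153 V
  V3 = 34.3·(cos(152.7°) + j·sin(152.7°)) = -30.48 + j15.73 V
Step 2 — Sum components: V_total = 22.36 + j12.03 V.
Step 3 — Convert to polar: |V_total| = 25.4 V, ∠V_total = 28.3°.

V_total = 25.4∠28.3° V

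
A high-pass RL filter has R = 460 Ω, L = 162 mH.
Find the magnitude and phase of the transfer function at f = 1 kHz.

Step 1 — Angular frequency: ω = 2π·1000 = 6283 rad/s.
Step 2 — Transfer function: H(jω) = jωL/(R + jωL).
Step 3 — Numerator jωL = j·1018; denominator R + jωL = 460 + j1018.
Step 4 — H = 0.8304 + j0.3753.
Step 5 — Magnitude: |H| = 0.9113 (-0.8 dB); phase: φ = 24.3°.

|H| = 0.9113 (-0.8 dB), φ = 24.3°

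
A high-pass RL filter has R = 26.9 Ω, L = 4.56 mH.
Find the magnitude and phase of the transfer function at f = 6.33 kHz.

Step 1 — Angular frequency: ω = 2π·6330 = 3.977e+04 rad/s.
Step 2 — Transfer function: H(jω) = jωL/(R + jωL).
Step 3 — Numerator jωL = j·181.4; denominator R + jωL = 26.9 + j181.4.
Step 4 — H = 0.9785 + j0.1451.
Step 5 — Magnitude: |H| = 0.9892 (-0.1 dB); phase: φ = 8.4°.

|H| = 0.9892 (-0.1 dB), φ = 8.4°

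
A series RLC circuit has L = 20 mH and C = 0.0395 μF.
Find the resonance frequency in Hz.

Step 1 — Resonance condition Im(Z)=0 gives ω₀ = 1/√(LC).
Step 2 — ω₀ = 1/√(0.02·3.95e-08) = 3.558e+04 rad/s.
Step 3 — f₀ = ω₀/(2π) = 5662 Hz.

f₀ = 5662 Hz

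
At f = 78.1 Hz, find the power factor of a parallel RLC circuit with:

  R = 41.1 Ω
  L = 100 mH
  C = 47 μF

Step 1 — Angular frequency: ω = 2π·f = 2π·78.1 = 490.7 rad/s.
Step 2 — Component impedances:
  R: Z = R = 41.1 Ω
  L: Z = jωL = j·490.7·0.1 = 0 + j49.07 Ω
  C: Z = 1/(jωC) = -j/(ω·C) = 0 - j43.36 Ω
Step 3 — Parallel combination: 1/Z_total = 1/R + 1/L + 1/C; Z_total = 40.61 - j4.482 Ω = 40.85∠-6.3° Ω.
Step 4 — Power factor: PF = cos(φ) = Re(Z)/|Z| = 40.605/40.852 = 0.994.
Step 5 — Type: Im(Z) = -4.482 ⇒ leading (phase φ = -6.3°).

PF = 0.994 (leading, φ = -6.3°)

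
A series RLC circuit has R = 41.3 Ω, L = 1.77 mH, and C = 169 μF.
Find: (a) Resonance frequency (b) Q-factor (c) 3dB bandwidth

Step 1 — Resonance: ω₀ = 1/√(LC) = 1/√(0.00177·0.000169) = 1828 rad/s.
Step 2 — f₀ = ω₀/(2π) = 291 Hz.
Step 3 — Series Q: Q = ω₀L/R = 1828·0.00177/41.3 = 0.07836.
Step 4 — Bandwidth: Δω = ω₀/Q = 2.333e+04 rad/s; BW = Δω/(2π) = 3714 Hz.

(a) f₀ = 291 Hz  (b) Q = 0.07836  (c) BW = 3714 Hz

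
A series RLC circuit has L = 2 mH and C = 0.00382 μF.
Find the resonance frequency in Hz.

Step 1 — Resonance condition Im(Z)=0 gives ω₀ = 1/√(LC).
Step 2 — ω₀ = 1/√(0.002·3.82e-09) = 3.618e+05 rad/s.
Step 3 — f₀ = ω₀/(2π) = 5.758e+04 Hz.

f₀ = 5.758e+04 Hz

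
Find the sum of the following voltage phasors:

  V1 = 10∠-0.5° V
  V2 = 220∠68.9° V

Step 1 — Convert each phasor to rectangular form:
  V1 = 10·(cos(-0.5°) + j·sin(-0.5°)) = 10 - j0.08727 V
  V2 = 220·(cos(68.9°) + j·sin(68.9°)) = 79.2 + j205.2 V
Step 2 — Sum components: V_total = 89.2 + j205.2 V.
Step 3 — Convert to polar: |V_total| = 223.7 V, ∠V_total = 66.5°.

V_total = 223.7∠66.5° V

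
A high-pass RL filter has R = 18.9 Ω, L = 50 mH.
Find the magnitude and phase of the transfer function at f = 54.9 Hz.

Step 1 — Angular frequency: ω = 2π·54.9 = 344.9 rad/s.
Step 2 — Transfer function: H(jω) = jωL/(R + jωL).
Step 3 — Numerator jωL = j·17.25; denominator R + jωL = 18.9 + j17.25.
Step 4 — H = 0.4544 + j0.4979.
Step 5 — Magnitude: |H| = 0.6741 (-3.4 dB); phase: φ = 47.6°.

|H| = 0.6741 (-3.4 dB), φ = 47.6°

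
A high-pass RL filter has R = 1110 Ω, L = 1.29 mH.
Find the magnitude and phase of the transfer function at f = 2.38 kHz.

Step 1 — Angular frequency: ω = 2π·2380 = 1.495e+04 rad/s.
Step 2 — Transfer function: H(jω) = jωL/(R + jωL).
Step 3 — Numerator jωL = j·19.29; denominator R + jωL = 1110 + j19.29.
Step 4 — H = 0.0003019 + j0.01737.
Step 5 — Magnitude: |H| = 0.01738 (-35.2 dB); phase: φ = 89.0°.

|H| = 0.01738 (-35.2 dB), φ = 89.0°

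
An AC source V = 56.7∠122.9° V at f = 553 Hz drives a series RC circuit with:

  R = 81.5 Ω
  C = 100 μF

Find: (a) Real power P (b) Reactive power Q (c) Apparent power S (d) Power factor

Step 1 — Angular frequency: ω = 2π·f = 2π·553 = 3475 rad/s.
Step 2 — Component impedances:
  R: Z = R = 81.5 Ω
  C: Z = 1/(jωC) = -j/(ω·C) = 0 - j2.878 Ω
Step 3 — Series combination: Z_total = R + C = 81.5 - j2.878 Ω = 81.55∠-2.0° Ω.
Step 4 — Source phasor: V = 56.7∠122.9° V = -30.8 + j47.61 V.
Step 5 — Current: I = V / Z = -0.398 + j0.5701 A = 0.6953∠124.9° A.
Step 6 — Complex power: S = V·I* = 39.4 - j1.391 VA.
Step 7 — Real power: P = Re(S) = 39.4 W.
Step 8 — Reactive power: Q = Im(S) = -1.391 VAR.
Step 9 — Apparent power: |S| = 39.42 VA.
Step 10 — Power factor: PF = P/|S| = 0.9994 (leading).

(a) P = 39.4 W  (b) Q = -1.391 VAR  (c) S = 39.42 VA  (d) PF = 0.9994 (leading)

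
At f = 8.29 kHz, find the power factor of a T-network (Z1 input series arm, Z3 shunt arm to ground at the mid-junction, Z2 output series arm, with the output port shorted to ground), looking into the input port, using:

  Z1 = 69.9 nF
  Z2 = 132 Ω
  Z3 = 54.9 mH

Step 1 — Angular frequency: ω = 2π·f = 2π·8290 = 5.209e+04 rad/s.
Step 2 — Component impedances:
  Z1: Z = 1/(jωC) = -j/(ω·C) = 0 - j274.7 Ω
  Z2: Z = R = 132 Ω
  Z3: Z = jωL = j·5.209e+04·0.0549 = 0 + j2860 Ω
Step 3 — With the output port shorted to ground, the output series arm Z2 runs from the junction to ground; the shunt arm Z3 also runs from the junction to ground. They appear in parallel: Z3 || Z2 = 131.7 + j6.08 Ω.
Step 4 — Series with input arm Z1: Z_in = Z1 + (Z3 || Z2) = 131.7 - j268.6 Ω = 299.1∠-63.9° Ω.
Step 5 — Power factor: PF = cos(φ) = Re(Z)/|Z| = 131.7/299.1 = 0.4403.
Step 6 — Type: Im(Z) = -268.6 ⇒ leading (phase φ = -63.9°).

PF = 0.4403 (leading, φ = -63.9°)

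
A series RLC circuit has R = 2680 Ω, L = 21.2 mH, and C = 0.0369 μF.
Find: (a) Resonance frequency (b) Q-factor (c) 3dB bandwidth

Step 1 — Resonance: ω₀ = 1/√(LC) = 1/√(0.0212·3.69e-08) = 3.575e+04 rad/s.
Step 2 — f₀ = ω₀/(2π) = 5690 Hz.
Step 3 — Series Q: Q = ω₀L/R = 3.575e+04·0.0212/2680 = 0.2828.
Step 4 — Bandwidth: Δω = ω₀/Q = 1.264e+05 rad/s; BW = Δω/(2π) = 2.012e+04 Hz.

(a) f₀ = 5690 Hz  (b) Q = 0.2828  (c) BW = 2.012e+04 Hz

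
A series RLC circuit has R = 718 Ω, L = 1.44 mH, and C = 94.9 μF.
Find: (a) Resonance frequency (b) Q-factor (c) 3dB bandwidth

Step 1 — Resonance condition Im(Z)=0 gives ω₀ = 1/√(LC).
Step 2 — ω₀ = 1/√(0.00144·9.49e-05) = 2705 rad/s.
Step 3 — f₀ = ω₀/(2π) = 430.5 Hz.
Step 4 — Series Q: Q = ω₀L/R = 2705·0.00144/718 = 0.005425.
Step 5 — 3dB bandwidth: Δω = ω₀/Q = 4.986e+05 rad/s; BW = Δω/(2π) = 7.936e+04 Hz.

(a) f₀ = 430.5 Hz  (b) Q = 0.005425  (c) BW = 7.936e+04 Hz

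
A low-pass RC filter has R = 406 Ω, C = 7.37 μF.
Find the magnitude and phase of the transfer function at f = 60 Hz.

Step 1 — Angular frequency: ω = 2π·60 = 377 rad/s.
Step 2 — Transfer function: H(jω) = 1/(1 + jωRC).
Step 3 — Denominator: 1 + jωRC = 1 + j·377·406·7.37e-06 = 1 + j1.128.
Step 4 — H = 0.44 - j0.4964.
Step 5 — Magnitude: |H| = 0.6634 (-3.6 dB); phase: φ = -48.4°.

|H| = 0.6634 (-3.6 dB), φ = -48.4°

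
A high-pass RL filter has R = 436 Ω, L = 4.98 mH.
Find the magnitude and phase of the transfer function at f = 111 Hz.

Step 1 — Angular frequency: ω = 2π·111 = 697.4 rad/s.
Step 2 — Transfer function: H(jω) = jωL/(R + jωL).
Step 3 — Numerator jωL = j·3.473; denominator R + jωL = 436 + j3.473.
Step 4 — H = 6.345e-05 + j0.007966.
Step 5 — Magnitude: |H| = 0.007966 (-42.0 dB); phase: φ = 89.5°.

|H| = 0.007966 (-42.0 dB), φ = 89.5°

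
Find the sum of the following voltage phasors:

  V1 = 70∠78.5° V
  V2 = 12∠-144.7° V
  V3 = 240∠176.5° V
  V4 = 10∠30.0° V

Step 1 — Convert each phasor to rectangular form:
  V1 = 70·(cos(78.5°) + j·sin(78.5°)) = 13.96 + j68.59 V
  V2 = 12·(cos(-144.7°) + j·sin(-144.7°)) = -9.794 - j6.934 V
  V3 = 240·(cos(176.5°) + j·sin(176.5°)) = -239.6 + j14.65 V
  V4 = 10·(cos(30.0°) + j·sin(30.0°)) = 8.66 + j5 V
Step 2 — Sum components: V_total = -226.7 + j81.31 V.
Step 3 — Convert to polar: |V_total| = 240.9 V, ∠V_total = 160.3°.

V_total = 240.9∠160.3° V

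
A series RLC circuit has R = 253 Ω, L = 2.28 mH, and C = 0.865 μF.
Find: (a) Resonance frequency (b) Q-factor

Step 1 — Resonance condition Im(Z)=0 gives ω₀ = 1/√(LC).
Step 2 — ω₀ = 1/√(0.00228·8.65e-07) = 2.252e+04 rad/s.
Step 3 — f₀ = ω₀/(2π) = 3584 Hz.
Step 4 — Series Q: Q = ω₀L/R = 2.252e+04·0.00228/253 = 0.2029.

(a) f₀ = 3584 Hz  (b) Q = 0.2029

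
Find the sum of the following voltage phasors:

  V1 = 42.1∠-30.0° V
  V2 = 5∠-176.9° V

Step 1 — Convert each phasor to rectangular form:
  V1 = 42.1·(cos(-30.0°) + j·sin(-30.0°)) = 36.46 - j21.05 V
  V2 = 5·(cos(-176.9°) + j·sin(-176.9°)) = -4.993 - j0.2704 V
Step 2 — Sum components: V_total = 31.47 - j21.32 V.
Step 3 — Convert to polar: |V_total| = 38.01 V, ∠V_total = -34.1°.

V_total = 38.01∠-34.1° V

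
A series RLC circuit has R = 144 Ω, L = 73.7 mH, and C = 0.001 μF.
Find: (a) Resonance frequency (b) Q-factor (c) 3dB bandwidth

Step 1 — Resonance condition Im(Z)=0 gives ω₀ = 1/√(LC).
Step 2 — ω₀ = 1/√(0.0737·1e-09) = 1.165e+05 rad/s.
Step 3 — f₀ = ω₀/(2π) = 1.854e+04 Hz.
Step 4 — Series Q: Q = ω₀L/R = 1.165e+05·0.0737/144 = 59.62.
Step 5 — 3dB bandwidth: Δω = ω₀/Q = 1954 rad/s; BW = Δω/(2π) = 311 Hz.

(a) f₀ = 1.854e+04 Hz  (b) Q = 59.62  (c) BW = 311 Hz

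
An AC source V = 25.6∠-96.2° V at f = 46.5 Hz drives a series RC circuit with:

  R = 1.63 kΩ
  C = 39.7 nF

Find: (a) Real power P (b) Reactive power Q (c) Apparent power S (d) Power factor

Step 1 — Angular frequency: ω = 2π·f = 2π·46.5 = 292.2 rad/s.
Step 2 — Component impedances:
  R: Z = R = 1630 Ω
  C: Z = 1/(jωC) = -j/(ω·C) = 0 - j8.621e+04 Ω
Step 3 — Series combination: Z_total = R + C = 1630 - j8.621e+04 Ω = 8.623e+04∠-88.9° Ω.
Step 4 — Source phasor: V = 25.6∠-96.2° V = -2.765 - j25.45 V.
Step 5 — Current: I = V / Z = 0.0002945 - j3.764e-05 A = 0.0002969∠-7.3° A.
Step 6 — Complex power: S = V·I* = 0.0001437 - j0.007599 VA.
Step 7 — Real power: P = Re(S) = 0.0001437 W.
Step 8 — Reactive power: Q = Im(S) = -0.007599 VAR.
Step 9 — Apparent power: |S| = 0.0076 VA.
Step 10 — Power factor: PF = P/|S| = 0.0189 (leading).

(a) P = 0.0001437 W  (b) Q = -0.007599 VAR  (c) S = 0.0076 VA  (d) PF = 0.0189 (leading)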